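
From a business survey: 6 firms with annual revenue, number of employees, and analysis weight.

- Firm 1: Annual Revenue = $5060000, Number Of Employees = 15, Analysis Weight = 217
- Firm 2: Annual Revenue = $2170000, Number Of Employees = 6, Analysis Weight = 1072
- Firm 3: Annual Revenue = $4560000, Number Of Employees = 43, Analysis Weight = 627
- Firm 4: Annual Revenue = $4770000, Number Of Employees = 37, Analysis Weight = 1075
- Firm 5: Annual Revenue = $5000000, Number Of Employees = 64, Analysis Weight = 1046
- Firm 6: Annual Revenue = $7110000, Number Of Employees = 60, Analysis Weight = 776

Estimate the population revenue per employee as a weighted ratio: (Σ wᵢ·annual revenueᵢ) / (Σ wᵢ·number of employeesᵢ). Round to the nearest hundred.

Σ wᵢ·y = 5060000×217 + 2170000×1072 + 4560000×627 + 4770000×1075 + 5000000×1046 + 7110000×776
  = 22158490000
Σ wᵢ·x = 15×217 + 6×1072 + 43×627 + 37×1075 + 64×1046 + 60×776
  = 3255 + 6432 + 26961 + 39775 + 66944 + 46560 = 189927
Ratio = 22158490000 / 189927 = 116668.46

116700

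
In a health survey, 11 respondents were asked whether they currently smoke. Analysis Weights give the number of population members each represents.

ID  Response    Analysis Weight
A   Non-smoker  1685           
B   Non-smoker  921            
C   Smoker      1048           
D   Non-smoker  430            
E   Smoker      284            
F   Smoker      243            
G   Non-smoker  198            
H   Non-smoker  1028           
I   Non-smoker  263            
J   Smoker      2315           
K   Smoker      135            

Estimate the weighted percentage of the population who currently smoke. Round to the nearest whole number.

47

Sum of weights for 'Smoker' = 1048 + 284 + 243 + 2315 + 135 = 4025
Total weight = 1685 + 921 + 1048 + 430 + 284 + 243 + 198 + 1028 + 263 + 2315 + 135 = 8550
Weighted proportion = 4025 / 8550 = 0.47076023 → 47.076023%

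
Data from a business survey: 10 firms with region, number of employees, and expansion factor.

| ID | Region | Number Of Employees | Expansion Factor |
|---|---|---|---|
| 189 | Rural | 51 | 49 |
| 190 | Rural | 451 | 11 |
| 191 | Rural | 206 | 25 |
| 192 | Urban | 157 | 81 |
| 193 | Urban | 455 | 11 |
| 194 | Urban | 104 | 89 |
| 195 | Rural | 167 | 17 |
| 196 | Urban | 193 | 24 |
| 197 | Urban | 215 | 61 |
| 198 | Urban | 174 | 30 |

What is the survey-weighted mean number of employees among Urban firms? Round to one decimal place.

Urban rows: 192, 193, 194, 196, 197, 198
Weighted sum = 157×81 + 455×11 + 104×89 + 193×24 + 215×61 + 174×30
  = 49945
Sum of weights = 81 + 11 + 89 + 24 + 61 + 30 = 296
Weighted mean = 49945 / 296 = 168.73311

168.7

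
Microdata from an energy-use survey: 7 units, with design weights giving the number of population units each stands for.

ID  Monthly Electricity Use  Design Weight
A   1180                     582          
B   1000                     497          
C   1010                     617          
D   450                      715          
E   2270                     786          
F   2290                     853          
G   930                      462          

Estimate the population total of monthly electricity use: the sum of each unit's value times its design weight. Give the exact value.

Weighted total = 1180×582 + 1000×497 + 1010×617 + 450×715 + 2270×786 + 2290×853 + 930×462
  = 6295930

6295930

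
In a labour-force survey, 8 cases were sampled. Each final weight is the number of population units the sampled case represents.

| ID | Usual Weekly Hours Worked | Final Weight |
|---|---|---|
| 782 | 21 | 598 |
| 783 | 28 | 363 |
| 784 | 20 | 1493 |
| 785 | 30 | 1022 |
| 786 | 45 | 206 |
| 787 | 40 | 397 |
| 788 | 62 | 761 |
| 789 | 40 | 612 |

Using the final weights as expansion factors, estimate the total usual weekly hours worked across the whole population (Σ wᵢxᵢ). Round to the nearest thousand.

Weighted total = 21×598 + 28×363 + 20×1493 + 30×1022 + 45×206 + 40×397 + 62×761 + 40×612
  = 12558 + 10164 + 29860 + 30660 + 9270 + 15880 + 47182 + 24480 = 180054

180000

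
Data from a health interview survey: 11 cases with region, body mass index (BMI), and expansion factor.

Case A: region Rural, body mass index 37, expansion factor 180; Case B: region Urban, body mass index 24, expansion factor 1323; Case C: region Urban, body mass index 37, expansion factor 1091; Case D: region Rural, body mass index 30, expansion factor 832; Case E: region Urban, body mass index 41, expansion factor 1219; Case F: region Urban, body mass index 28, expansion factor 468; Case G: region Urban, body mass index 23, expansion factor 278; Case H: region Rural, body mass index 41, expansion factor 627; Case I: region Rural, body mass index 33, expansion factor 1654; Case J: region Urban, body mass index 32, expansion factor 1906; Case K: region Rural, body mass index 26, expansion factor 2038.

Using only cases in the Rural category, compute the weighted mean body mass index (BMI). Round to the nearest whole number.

31

Rural rows: A, D, H, I, K
Weighted sum = 164897
Sum of weights = 180 + 832 + 627 + 1654 + 2038 = 5331
Weighted mean = 164897 / 5331 = 30.93172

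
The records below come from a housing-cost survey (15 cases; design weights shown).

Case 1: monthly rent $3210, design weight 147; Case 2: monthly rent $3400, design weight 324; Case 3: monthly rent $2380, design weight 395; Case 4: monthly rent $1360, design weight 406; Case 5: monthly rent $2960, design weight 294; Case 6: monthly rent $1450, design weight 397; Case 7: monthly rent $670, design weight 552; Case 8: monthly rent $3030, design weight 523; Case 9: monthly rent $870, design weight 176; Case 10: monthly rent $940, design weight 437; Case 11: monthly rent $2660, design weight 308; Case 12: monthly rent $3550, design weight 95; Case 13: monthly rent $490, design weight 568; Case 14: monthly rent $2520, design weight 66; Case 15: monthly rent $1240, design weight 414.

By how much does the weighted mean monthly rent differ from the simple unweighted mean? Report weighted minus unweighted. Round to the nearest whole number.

-256

Unweighted sum = 30730
Unweighted mean = 30730 / 15 = 2048.6667
Weighted sum = 9144580
Sum of weights = 5102
Weighted mean = 9144580 / 5102 = 1792.352
Difference (weighted minus unweighted) = -256.31465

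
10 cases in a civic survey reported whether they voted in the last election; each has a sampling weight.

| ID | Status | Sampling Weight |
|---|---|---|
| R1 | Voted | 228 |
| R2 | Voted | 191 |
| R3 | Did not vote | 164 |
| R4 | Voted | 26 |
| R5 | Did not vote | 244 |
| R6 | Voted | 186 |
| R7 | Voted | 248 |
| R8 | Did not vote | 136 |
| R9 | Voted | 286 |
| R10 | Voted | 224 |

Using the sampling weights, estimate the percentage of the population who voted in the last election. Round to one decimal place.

Sum of weights for 'Voted' = 228 + 191 + 26 + 186 + 248 + 286 + 224 = 1389
Total weight = 1933
Weighted proportion = 1389 / 1933 = 0.71857217 → 71.857217%

71.9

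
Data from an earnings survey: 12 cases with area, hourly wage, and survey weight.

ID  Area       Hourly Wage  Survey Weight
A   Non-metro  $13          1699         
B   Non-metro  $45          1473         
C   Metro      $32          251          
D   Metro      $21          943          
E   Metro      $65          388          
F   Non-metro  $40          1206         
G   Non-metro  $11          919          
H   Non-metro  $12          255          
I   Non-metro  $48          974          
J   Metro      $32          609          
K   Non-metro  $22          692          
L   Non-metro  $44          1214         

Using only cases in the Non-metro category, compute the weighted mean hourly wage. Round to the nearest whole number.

Non-metro rows: A, B, F, G, H, I, K, L
Weighted sum = 13×1699 + 45×1473 + 40×1206 + 11×919 + 12×255 + 48×974 + 22×692 + 44×1214
  = 22087 + 66285 + 48240 + 10109 + 3060 + 46752 + 15224 + 53416 = 265173
Sum of weights = 8432
Weighted mean = 265173 / 8432 = 31.448411

31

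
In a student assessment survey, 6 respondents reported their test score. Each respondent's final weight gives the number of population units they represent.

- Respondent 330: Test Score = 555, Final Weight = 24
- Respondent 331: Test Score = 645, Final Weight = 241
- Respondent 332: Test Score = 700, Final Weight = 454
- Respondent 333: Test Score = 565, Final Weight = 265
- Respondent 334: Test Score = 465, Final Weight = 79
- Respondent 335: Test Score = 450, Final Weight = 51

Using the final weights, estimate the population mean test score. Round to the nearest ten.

Weighted sum = 555×24 + 645×241 + 700×454 + 565×265 + 465×79 + 450×51
  = 13320 + 155445 + 317800 + 149725 + 36735 + 22950 = 695975
Sum of weights = 24 + 241 + 454 + 265 + 79 + 51 = 1114
Weighted mean = 695975 / 1114 = 624.75314

620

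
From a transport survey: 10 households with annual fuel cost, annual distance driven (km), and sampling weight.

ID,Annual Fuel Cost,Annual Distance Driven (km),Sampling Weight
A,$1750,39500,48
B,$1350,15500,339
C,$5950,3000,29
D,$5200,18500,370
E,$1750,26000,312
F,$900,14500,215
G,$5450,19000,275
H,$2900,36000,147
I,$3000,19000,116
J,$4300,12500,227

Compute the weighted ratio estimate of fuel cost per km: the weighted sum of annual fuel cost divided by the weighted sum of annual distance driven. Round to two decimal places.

Σ wᵢ·y = 1750×48 + 1350×339 + 5950×29 + 5200×370 + 1750×312 + 900×215 + 5450×275 + 2900×147 + 3000×116 + 4300×227
  = 84000 + 457650 + 172550 + 1924000 + 546000 + 193500 + 1498750 + 426300 + 348000 + 976100 = 6626850
Σ wᵢ·x = 39500×48 + 15500×339 + 3000×29 + 18500×370 + 26000×312 + 14500×215 + 19000×275 + 36000×147 + 19000×116 + 12500×227
  = 40870500
Ratio = 6626850 / 40870500 = 0.16214262

0.16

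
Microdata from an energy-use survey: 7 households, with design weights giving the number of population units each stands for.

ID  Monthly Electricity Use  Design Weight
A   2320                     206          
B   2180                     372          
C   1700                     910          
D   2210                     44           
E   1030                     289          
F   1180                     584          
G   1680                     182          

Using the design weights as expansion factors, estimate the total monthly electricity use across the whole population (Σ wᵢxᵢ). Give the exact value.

Weighted total = 2320×206 + 2180×372 + 1700×910 + 2210×44 + 1030×289 + 1180×584 + 1680×182
  = 4225670

4225670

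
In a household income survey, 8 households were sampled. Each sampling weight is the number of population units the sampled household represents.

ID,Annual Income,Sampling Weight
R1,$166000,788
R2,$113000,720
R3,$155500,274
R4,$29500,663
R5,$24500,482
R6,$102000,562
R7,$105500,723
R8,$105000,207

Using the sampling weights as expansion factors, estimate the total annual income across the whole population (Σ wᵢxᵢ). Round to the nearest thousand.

Weighted total = 166000×788 + 113000×720 + 155500×274 + 29500×663 + 24500×482 + 102000×562 + 105500×723 + 105000×207
  = 130808000 + 81360000 + 42607000 + 19558500 + 11809000 + 57324000 + 76276500 + 21735000 = 441478000

441478000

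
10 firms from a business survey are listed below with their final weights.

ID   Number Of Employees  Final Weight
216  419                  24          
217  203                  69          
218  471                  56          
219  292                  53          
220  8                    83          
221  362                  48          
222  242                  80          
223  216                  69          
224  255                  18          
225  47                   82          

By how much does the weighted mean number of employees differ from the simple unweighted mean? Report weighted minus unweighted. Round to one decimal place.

Unweighted sum = 419 + 203 + 471 + 292 + 8 + 362 + 242 + 216 + 255 + 47 = 2515
Unweighted mean = 2515 / 10 = 251.5
Weighted sum = 419×24 + 203×69 + 471×56 + 292×53 + 8×83 + 362×48 + 242×80 + 216×69 + 255×18 + 47×82
  = 10056 + 14007 + 26376 + 15476 + 664 + 17376 + 19360 + 14904 + 4590 + 3854 = 126663
Sum of weights = 24 + 69 + 56 + 53 + 83 + 48 + 80 + 69 + 18 + 82 = 582
Weighted mean = 126663 / 582 = 217.63402
Difference (weighted minus unweighted) = -33.865979

-33.9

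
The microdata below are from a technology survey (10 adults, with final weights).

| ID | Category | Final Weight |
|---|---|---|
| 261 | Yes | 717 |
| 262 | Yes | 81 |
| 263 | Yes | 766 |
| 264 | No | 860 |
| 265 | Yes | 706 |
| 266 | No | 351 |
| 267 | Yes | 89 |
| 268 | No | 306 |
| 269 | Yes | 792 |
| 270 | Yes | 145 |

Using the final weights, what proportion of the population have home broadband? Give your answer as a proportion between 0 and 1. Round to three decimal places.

Sum of weights for 'Yes' = 717 + 81 + 766 + 706 + 89 + 792 + 145 = 3296
Total weight = 717 + 81 + 766 + 860 + 706 + 351 + 89 + 306 + 792 + 145 = 4813
Weighted proportion = 3296 / 4813 = 0.68481197

0.685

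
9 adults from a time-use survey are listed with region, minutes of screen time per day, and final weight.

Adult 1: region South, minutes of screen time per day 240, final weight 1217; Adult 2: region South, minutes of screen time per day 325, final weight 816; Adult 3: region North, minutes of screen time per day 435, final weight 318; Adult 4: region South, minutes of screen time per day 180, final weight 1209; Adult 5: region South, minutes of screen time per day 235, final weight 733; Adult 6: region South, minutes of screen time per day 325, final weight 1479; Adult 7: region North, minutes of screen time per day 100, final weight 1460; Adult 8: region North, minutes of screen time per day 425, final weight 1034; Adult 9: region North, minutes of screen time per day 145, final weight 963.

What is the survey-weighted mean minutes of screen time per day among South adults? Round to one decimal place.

South rows: 1, 2, 4, 5, 6
Weighted sum = 240×1217 + 325×816 + 180×1209 + 235×733 + 325×1479
  = 1427830
Sum of weights = 1217 + 816 + 1209 + 733 + 1479 = 5454
Weighted mean = 1427830 / 5454 = 261.79501

261.8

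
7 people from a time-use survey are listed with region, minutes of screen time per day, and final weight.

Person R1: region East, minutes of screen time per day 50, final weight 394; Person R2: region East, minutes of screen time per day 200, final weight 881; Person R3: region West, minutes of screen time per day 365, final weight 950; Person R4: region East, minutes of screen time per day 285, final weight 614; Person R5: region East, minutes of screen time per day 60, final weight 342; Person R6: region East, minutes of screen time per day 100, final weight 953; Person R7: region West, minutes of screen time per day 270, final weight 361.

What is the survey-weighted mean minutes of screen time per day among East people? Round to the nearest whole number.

153

East rows: R1, R2, R4, R5, R6
Weighted sum = 50×394 + 200×881 + 285×614 + 60×342 + 100×953
  = 19700 + 176200 + 174990 + 20520 + 95300 = 486710
Sum of weights = 394 + 881 + 614 + 342 + 953 = 3184
Weighted mean = 486710 / 3184 = 152.86118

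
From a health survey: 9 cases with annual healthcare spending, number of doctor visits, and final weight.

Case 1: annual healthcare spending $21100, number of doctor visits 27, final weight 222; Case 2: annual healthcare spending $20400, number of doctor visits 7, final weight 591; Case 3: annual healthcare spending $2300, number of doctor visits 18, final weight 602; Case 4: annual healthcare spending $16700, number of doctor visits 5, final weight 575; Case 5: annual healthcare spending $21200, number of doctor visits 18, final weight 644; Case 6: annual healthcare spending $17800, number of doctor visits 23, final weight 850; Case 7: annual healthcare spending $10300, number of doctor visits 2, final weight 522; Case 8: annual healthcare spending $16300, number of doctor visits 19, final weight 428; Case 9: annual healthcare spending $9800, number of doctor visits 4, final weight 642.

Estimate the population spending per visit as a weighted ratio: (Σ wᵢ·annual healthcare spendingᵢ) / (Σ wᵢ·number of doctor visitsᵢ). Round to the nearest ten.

1130

Σ wᵢ·y = 21100×222 + 20400×591 + 2300×602 + 16700×575 + 21200×644 + 17800×850 + 10300×522 + 16300×428 + 9800×642
  = 75155100
Σ wᵢ·x = 27×222 + 7×591 + 18×602 + 5×575 + 18×644 + 23×850 + 2×522 + 19×428 + 4×642
  = 5994 + 4137 + 10836 + 2875 + 11592 + 19550 + 1044 + 8132 + 2568 = 66728
Ratio = 75155100 / 66728 = 1126.2903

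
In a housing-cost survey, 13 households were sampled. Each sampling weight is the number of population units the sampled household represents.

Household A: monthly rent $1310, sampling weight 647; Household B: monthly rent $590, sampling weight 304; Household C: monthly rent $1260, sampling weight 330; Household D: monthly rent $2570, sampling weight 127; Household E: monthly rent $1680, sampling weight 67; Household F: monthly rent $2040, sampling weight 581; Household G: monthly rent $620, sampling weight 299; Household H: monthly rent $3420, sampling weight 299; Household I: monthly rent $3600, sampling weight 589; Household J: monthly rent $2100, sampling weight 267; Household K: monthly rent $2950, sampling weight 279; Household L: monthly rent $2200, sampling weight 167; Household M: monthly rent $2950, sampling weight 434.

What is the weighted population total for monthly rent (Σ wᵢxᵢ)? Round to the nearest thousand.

9427000

Weighted total = 9426730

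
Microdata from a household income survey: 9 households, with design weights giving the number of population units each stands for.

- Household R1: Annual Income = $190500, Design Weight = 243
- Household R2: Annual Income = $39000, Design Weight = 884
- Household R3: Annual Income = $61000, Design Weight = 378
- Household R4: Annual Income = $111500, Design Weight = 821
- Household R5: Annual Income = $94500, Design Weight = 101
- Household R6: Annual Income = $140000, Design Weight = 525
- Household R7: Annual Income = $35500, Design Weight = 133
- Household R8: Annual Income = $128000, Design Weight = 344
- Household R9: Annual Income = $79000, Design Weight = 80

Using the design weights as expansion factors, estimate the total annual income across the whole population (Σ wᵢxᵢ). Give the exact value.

Weighted total = 190500×243 + 39000×884 + 61000×378 + 111500×821 + 94500×101 + 140000×525 + 35500×133 + 128000×344 + 79000×80
  = 46291500 + 34476000 + 23058000 + 91541500 + 9544500 + 73500000 + 4721500 + 44032000 + 6320000 = 333485000

333485000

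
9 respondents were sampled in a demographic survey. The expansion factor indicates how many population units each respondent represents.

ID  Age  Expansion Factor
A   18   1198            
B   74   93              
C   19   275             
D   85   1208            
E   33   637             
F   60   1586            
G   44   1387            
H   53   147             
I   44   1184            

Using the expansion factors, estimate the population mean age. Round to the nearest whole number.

48

Weighted sum = 18×1198 + 74×93 + 19×275 + 85×1208 + 33×637 + 60×1586 + 44×1387 + 53×147 + 44×1184
  = 21564 + 6882 + 5225 + 102680 + 21021 + 95160 + 61028 + 7791 + 52096 = 373447
Sum of weights = 7715
Weighted mean = 373447 / 7715 = 48.405314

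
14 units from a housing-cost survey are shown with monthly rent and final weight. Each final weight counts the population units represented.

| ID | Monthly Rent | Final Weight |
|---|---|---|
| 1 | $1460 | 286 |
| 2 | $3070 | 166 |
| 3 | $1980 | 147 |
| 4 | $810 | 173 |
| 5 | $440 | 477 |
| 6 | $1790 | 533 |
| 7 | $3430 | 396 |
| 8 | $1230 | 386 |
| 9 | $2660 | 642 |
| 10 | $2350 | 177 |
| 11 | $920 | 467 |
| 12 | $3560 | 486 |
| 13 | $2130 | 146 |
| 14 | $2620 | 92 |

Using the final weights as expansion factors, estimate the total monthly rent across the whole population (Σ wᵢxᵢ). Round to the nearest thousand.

Weighted total = 9190870

9191000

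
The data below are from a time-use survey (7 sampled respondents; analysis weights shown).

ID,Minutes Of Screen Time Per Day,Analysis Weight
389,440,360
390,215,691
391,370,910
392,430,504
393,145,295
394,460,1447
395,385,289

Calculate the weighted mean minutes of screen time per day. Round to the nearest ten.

Weighted sum = 440×360 + 215×691 + 370×910 + 430×504 + 145×295 + 460×1447 + 385×289
  = 1680045
Sum of weights = 360 + 691 + 910 + 504 + 295 + 1447 + 289 = 4496
Weighted mean = 1680045 / 4496 = 373.67549

370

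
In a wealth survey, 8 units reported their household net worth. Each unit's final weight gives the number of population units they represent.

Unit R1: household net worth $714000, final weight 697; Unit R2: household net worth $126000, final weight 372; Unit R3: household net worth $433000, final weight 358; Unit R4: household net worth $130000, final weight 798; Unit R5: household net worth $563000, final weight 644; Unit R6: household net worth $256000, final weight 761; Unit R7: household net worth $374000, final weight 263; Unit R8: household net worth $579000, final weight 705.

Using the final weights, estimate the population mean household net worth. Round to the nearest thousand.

Weighted sum = 714000×697 + 126000×372 + 433000×358 + 130000×798 + 563000×644 + 256000×761 + 374000×263 + 579000×705
  = 497658000 + 46872000 + 155014000 + 103740000 + 362572000 + 194816000 + 98362000 + 408195000 = 1867229000
Sum of weights = 697 + 372 + 358 + 798 + 644 + 761 + 263 + 705 = 4598
Weighted mean = 1867229000 / 4598 = 406095.91

406000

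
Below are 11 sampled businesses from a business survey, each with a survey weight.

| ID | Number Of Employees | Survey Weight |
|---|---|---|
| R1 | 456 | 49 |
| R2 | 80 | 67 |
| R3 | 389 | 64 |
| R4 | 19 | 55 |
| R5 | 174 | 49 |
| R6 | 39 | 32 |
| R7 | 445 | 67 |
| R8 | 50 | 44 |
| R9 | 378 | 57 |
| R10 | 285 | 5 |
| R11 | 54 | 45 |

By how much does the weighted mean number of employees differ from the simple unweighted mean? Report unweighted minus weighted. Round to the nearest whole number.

Unweighted sum = 456 + 80 + 389 + 19 + 174 + 39 + 445 + 50 + 378 + 285 + 54 = 2369
Unweighted mean = 2369 / 11 = 215.36364
Weighted sum = 456×49 + 80×67 + 389×64 + 19×55 + 174×49 + 39×32 + 445×67 + 50×44 + 378×57 + 285×5 + 54×45
  = 22344 + 5360 + 24896 + 1045 + 8526 + 1248 + 29815 + 2200 + 21546 + 1425 + 2430 = 120835
Sum of weights = 49 + 67 + 64 + 55 + 49 + 32 + 67 + 44 + 57 + 5 + 45 = 534
Weighted mean = 120835 / 534 = 226.28277
Difference (unweighted minus weighted) = -10.919135

-11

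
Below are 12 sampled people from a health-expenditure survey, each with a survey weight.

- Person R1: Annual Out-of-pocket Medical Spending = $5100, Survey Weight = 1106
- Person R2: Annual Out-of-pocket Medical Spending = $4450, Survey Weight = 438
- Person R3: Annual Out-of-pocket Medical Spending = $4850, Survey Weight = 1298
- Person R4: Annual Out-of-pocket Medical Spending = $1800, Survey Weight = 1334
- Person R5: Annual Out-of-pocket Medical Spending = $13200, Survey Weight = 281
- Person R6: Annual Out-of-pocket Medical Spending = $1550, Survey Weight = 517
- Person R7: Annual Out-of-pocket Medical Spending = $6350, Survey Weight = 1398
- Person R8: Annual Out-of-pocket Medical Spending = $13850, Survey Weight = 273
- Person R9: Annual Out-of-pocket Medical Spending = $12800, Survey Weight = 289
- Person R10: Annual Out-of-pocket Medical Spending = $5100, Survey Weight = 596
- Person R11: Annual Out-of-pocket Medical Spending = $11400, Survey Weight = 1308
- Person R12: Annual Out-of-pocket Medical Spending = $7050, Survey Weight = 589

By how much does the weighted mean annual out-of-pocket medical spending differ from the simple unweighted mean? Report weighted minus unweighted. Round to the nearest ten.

Unweighted sum = 5100 + 4450 + 4850 + 1800 + 13200 + 1550 + 6350 + 13850 + 12800 + 5100 + 11400 + 7050 = 87500
Unweighted mean = 87500 / 12 = 7291.6667
Weighted sum = 5100×1106 + 4450×438 + 4850×1298 + 1800×1334 + 13200×281 + 1550×517 + 6350×1398 + 13850×273 + 12800×289 + 5100×596 + 11400×1308 + 7050×589
  = 5640600 + 1949100 + 6295300 + 2401200 + 3709200 + 801350 + 8877300 + 3781050 + 3699200 + 3039600 + 14911200 + 4152450 = 59257550
Sum of weights = 1106 + 438 + 1298 + 1334 + 281 + 517 + 1398 + 273 + 289 + 596 + 1308 + 589 = 9427
Weighted mean = 59257550 / 9427 = 6285.9393
Difference (weighted minus unweighted) = -1005.7273

-1010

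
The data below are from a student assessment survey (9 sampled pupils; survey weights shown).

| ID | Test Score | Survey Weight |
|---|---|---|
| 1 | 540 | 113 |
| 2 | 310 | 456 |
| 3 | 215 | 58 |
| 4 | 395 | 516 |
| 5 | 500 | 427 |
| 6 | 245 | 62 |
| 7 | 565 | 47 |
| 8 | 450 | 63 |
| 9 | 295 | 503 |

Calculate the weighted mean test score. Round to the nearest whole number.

379

Weighted sum = 540×113 + 310×456 + 215×58 + 395×516 + 500×427 + 245×62 + 565×47 + 450×63 + 295×503
  = 61020 + 141360 + 12470 + 203820 + 213500 + 15190 + 26555 + 28350 + 148385 = 850650
Sum of weights = 113 + 456 + 58 + 516 + 427 + 62 + 47 + 63 + 503 = 2245
Weighted mean = 850650 / 2245 = 378.90869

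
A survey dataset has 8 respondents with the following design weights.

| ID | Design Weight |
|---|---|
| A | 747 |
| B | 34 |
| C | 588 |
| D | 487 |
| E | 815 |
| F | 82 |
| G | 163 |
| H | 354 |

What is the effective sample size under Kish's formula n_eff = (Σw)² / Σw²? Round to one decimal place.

Σ wᵢ = 747 + 34 + 588 + 487 + 815 + 82 + 163 + 354 = 3270
Σ wᵢ² = 558009 + 1156 + 345744 + 237169 + 664225 + 6724 + 26569 + 125316 = 1964912
n_eff = 3270² / 1964912 = 10692900 / 1964912 = 5.4419231

5.4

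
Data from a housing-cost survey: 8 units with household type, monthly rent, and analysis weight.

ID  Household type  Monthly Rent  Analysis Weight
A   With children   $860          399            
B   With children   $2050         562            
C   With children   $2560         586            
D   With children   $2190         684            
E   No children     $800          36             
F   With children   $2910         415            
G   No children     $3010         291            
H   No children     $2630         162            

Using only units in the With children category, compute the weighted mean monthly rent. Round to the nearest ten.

With children rows: A, B, C, D, F
Weighted sum = 860×399 + 2050×562 + 2560×586 + 2190×684 + 2910×415
  = 343140 + 1152100 + 1500160 + 1497960 + 1207650 = 5701010
Sum of weights = 399 + 562 + 586 + 684 + 415 = 2646
Weighted mean = 5701010 / 2646 = 2154.5767

2150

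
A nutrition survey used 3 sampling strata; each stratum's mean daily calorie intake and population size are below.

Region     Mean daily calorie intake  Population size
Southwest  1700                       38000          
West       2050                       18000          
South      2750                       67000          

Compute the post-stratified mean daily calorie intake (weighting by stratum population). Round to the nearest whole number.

Σ Nₕ·x̄ₕ = 285750000
Σ Nₕ = 38000 + 18000 + 67000 = 123000
Overall mean = 285750000 / 123000 = 2323.1707

2323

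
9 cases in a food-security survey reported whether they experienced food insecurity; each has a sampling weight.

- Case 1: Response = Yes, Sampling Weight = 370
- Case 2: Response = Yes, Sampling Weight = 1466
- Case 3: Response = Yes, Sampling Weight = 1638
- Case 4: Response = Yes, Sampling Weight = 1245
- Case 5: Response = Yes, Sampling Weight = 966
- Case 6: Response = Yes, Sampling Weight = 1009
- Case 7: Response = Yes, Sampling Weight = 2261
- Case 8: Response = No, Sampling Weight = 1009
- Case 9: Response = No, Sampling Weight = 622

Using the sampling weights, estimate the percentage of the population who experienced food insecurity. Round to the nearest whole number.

Sum of weights for 'Yes' = 370 + 1466 + 1638 + 1245 + 966 + 1009 + 2261 = 8955
Total weight = 10586
Weighted proportion = 8955 / 10586 = 0.84592858 → 84.592858%

85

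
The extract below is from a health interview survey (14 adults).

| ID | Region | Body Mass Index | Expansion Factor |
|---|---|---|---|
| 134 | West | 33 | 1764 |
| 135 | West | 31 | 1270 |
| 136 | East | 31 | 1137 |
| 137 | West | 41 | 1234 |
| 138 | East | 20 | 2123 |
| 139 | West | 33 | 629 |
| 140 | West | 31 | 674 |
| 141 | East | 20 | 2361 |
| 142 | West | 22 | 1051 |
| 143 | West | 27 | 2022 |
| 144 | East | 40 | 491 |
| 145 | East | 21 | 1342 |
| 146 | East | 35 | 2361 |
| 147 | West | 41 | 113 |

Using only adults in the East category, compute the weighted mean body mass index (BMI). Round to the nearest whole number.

26

East rows: 136, 138, 141, 144, 145, 146
Weighted sum = 31×1137 + 20×2123 + 20×2361 + 40×491 + 21×1342 + 35×2361
  = 255384
Sum of weights = 9815
Weighted mean = 255384 / 9815 = 26.019766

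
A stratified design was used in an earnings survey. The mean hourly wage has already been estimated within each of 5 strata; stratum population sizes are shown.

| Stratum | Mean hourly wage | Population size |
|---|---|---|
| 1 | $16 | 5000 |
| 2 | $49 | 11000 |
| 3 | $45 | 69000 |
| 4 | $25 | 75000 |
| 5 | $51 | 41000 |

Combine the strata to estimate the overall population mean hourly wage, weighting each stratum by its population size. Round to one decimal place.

Σ Nₕ·x̄ₕ = 16×5000 + 49×11000 + 45×69000 + 25×75000 + 51×41000
  = 7690000
Σ Nₕ = 5000 + 11000 + 69000 + 75000 + 41000 = 201000
Overall mean = 7690000 / 201000 = 38.258706

38.3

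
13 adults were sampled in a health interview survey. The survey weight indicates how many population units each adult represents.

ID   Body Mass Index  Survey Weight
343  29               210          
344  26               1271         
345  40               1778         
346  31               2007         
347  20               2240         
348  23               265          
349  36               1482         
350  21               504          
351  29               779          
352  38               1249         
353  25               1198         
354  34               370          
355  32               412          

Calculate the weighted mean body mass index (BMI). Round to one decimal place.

30.0

Weighted sum = 413071
Sum of weights = 13765
Weighted mean = 413071 / 13765 = 30.00879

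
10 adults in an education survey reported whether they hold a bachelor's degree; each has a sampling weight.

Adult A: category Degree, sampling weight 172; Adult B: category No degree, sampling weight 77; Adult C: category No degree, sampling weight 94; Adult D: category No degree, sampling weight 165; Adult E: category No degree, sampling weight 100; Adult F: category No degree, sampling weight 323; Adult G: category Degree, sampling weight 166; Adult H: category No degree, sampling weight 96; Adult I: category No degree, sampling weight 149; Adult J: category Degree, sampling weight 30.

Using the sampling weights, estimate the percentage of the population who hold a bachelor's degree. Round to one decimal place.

26.8

Sum of weights for 'Degree' = 172 + 166 + 30 = 368
Total weight = 1372
Weighted proportion = 368 / 1372 = 0.26822157 → 26.822157%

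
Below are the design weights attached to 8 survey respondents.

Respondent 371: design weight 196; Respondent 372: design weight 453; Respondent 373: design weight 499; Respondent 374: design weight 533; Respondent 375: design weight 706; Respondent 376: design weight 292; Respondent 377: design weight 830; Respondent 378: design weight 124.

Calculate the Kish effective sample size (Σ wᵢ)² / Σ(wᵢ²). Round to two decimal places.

6.39

Σ wᵢ = 196 + 453 + 499 + 533 + 706 + 292 + 830 + 124 = 3633
Σ wᵢ² = 38416 + 205209 + 249001 + 284089 + 498436 + 85264 + 688900 + 15376 = 2064691
n_eff = 3633² / 2064691 = 13198689 / 2064691 = 6.3925735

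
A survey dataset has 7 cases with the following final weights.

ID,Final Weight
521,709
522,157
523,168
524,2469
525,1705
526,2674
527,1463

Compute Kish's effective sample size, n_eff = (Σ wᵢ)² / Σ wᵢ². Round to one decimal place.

Σ wᵢ = 709 + 157 + 168 + 2469 + 1705 + 2674 + 1463 = 9345
Σ wᵢ² = 502681 + 24649 + 28224 + 6095961 + 2907025 + 7150276 + 2140369 = 18849185
n_eff = 9345² / 18849185 = 87329025 / 18849185 = 4.6330398

4.6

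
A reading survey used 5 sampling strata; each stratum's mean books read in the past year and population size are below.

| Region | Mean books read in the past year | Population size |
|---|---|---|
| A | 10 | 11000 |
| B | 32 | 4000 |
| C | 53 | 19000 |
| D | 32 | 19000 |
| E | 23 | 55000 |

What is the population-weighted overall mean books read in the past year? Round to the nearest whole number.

Σ Nₕ·x̄ₕ = 10×11000 + 32×4000 + 53×19000 + 32×19000 + 23×55000
  = 110000 + 128000 + 1007000 + 608000 + 1265000 = 3118000
Σ Nₕ = 108000
Overall mean = 3118000 / 108000 = 28.87037

29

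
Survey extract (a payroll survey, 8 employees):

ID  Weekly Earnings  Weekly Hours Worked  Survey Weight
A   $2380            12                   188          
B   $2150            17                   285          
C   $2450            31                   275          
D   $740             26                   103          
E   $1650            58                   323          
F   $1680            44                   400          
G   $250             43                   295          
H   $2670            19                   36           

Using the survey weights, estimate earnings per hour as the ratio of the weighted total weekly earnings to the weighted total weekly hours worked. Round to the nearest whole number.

Σ wᵢ·y = 2380×188 + 2150×285 + 2450×275 + 740×103 + 1650×323 + 1680×400 + 250×295 + 2670×36
  = 447440 + 612750 + 673750 + 76220 + 532950 + 672000 + 73750 + 96120 = 3184980
Σ wᵢ·x = 12×188 + 17×285 + 31×275 + 26×103 + 58×323 + 44×400 + 43×295 + 19×36
  = 68007
Ratio = 3184980 / 68007 = 46.83312

47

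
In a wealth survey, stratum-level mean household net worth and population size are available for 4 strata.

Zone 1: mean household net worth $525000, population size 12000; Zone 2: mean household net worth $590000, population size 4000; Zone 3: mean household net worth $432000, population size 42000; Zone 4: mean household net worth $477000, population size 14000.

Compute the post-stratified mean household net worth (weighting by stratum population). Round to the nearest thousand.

465000

Σ Nₕ·x̄ₕ = 525000×12000 + 590000×4000 + 432000×42000 + 477000×14000
  = 6300000000 + 2360000000 + 18144000000 + 6678000000 = 33482000000
Σ Nₕ = 72000
Overall mean = 33482000000 / 72000 = 465027.78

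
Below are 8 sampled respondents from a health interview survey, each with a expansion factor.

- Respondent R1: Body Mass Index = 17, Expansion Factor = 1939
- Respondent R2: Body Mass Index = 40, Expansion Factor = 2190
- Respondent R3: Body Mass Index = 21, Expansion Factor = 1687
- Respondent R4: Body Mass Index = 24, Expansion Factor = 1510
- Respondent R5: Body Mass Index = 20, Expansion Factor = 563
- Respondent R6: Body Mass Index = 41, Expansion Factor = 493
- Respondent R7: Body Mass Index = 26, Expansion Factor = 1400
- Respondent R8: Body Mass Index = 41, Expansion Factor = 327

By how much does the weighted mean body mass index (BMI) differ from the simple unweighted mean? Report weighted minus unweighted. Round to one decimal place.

Unweighted sum = 17 + 40 + 21 + 24 + 20 + 41 + 26 + 41 = 230
Unweighted mean = 230 / 8 = 28.75
Weighted sum = 17×1939 + 40×2190 + 21×1687 + 24×1510 + 20×563 + 41×493 + 26×1400 + 41×327
  = 32963 + 87600 + 35427 + 36240 + 11260 + 20213 + 36400 + 13407 = 273510
Sum of weights = 1939 + 2190 + 1687 + 1510 + 563 + 493 + 1400 + 327 = 10109
Weighted mean = 273510 / 10109 = 27.056089
Difference (weighted minus unweighted) = -1.6939114

-1.7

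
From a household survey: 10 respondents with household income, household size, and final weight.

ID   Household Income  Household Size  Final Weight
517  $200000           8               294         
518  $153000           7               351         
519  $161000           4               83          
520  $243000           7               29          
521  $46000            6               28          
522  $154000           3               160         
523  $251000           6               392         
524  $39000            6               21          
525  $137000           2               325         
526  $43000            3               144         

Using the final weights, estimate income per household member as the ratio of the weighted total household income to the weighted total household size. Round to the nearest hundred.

32300

Σ wᵢ·y = 200000×294 + 153000×351 + 161000×83 + 243000×29 + 46000×28 + 154000×160 + 251000×392 + 39000×21 + 137000×325 + 43000×144
  = 308769000
Σ wᵢ·x = 8×294 + 7×351 + 4×83 + 7×29 + 6×28 + 3×160 + 6×392 + 6×21 + 2×325 + 3×144
  = 9552
Ratio = 308769000 / 9552 = 32325.063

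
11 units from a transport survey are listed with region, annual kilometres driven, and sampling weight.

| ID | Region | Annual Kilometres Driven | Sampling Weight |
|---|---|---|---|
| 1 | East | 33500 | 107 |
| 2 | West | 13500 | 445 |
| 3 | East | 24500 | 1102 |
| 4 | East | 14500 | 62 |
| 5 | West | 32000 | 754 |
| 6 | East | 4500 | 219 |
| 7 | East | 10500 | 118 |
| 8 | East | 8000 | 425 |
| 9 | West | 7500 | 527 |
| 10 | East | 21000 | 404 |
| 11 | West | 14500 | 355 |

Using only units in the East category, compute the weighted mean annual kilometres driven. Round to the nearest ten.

18710

East rows: 1, 3, 4, 6, 7, 8, 10
Weighted sum = 33500×107 + 24500×1102 + 14500×62 + 4500×219 + 10500×118 + 8000×425 + 21000×404
  = 45591000
Sum of weights = 107 + 1102 + 62 + 219 + 118 + 425 + 404 = 2437
Weighted mean = 45591000 / 2437 = 18707.838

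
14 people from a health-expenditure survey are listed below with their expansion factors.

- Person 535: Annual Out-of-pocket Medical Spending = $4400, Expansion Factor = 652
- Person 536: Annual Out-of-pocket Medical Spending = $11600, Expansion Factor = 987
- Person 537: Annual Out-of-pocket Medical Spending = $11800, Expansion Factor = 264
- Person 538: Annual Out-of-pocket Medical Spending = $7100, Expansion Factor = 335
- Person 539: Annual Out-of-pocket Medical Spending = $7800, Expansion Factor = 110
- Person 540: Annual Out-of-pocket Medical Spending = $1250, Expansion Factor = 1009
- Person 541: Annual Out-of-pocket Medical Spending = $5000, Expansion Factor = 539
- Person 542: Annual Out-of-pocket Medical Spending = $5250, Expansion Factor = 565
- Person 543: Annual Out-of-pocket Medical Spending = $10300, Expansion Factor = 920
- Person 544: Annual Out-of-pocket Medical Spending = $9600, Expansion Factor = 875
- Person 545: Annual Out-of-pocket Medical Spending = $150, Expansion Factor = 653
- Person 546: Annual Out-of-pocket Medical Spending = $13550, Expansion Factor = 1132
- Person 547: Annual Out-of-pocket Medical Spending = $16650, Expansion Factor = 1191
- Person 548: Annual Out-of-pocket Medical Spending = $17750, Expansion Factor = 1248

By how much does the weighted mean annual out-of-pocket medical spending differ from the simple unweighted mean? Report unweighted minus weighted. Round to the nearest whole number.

-1089

Unweighted sum = 122200
Unweighted mean = 122200 / 14 = 8728.5714
Weighted sum = 102886900
Sum of weights = 10480
Weighted mean = 102886900 / 10480 = 9817.4523
Difference (unweighted minus weighted) = -1088.8809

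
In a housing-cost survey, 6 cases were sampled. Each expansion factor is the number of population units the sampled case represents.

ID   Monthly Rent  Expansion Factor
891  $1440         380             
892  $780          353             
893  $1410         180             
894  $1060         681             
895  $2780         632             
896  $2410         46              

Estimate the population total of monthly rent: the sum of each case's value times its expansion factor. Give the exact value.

Weighted total = 1440×380 + 780×353 + 1410×180 + 1060×681 + 2780×632 + 2410×46
  = 547200 + 275340 + 253800 + 721860 + 1756960 + 110860 = 3666020

3666020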